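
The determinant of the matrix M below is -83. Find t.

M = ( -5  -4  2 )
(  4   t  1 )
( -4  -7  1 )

Expanding along the column containing t, det(M) is linear in t: det(M) = (3)·t + (-59).
Set (3)·t + (-59) = -83  ⇒  (3)·t = -24  ⇒  t = -8.

t = -8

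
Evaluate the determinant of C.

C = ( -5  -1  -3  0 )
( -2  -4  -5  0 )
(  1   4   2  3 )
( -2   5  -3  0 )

Expand along column 4 (it has 3 zeros):
  − (3) · M_34   where M_34 = det([-5 -1 -3; -2 -4 -5; -2 5 -3]) = -135
det = (-1)·(3)·(-135) = 405

405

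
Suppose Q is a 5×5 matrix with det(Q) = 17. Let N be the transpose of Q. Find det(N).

det(Qᵀ) = det(Q).
det(N) = (1)·(17) = 17

17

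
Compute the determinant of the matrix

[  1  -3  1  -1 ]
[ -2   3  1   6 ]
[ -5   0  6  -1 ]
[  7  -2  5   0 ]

Expand along row 3 (it has 1 zero):
  + (-5) · M_31   where M_31 = det([-3 1 -1; 3 1 6; -2 5 0]) = 61
  + (6) · M_33   where M_33 = det([1 -3 -1; -2 3 6; 7 -2 0]) = -97
  − (-1) · M_34   where M_34 = det([1 -3 1; -2 3 1; 7 -2 5]) = -51
det = (+1)·(-5)·(61) + (+1)·(6)·(-97) + (-1)·(-1)·(-51) = -938

-938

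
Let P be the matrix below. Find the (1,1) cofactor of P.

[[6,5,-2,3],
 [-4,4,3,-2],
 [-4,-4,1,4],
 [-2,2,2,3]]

Delete row 1 and column 1; the remaining 3×3 submatrix is [4 3 -2; -4 1 4; 2 2 3].
Its determinant is 60.
The cofactor carries sign (−1)^(1+1) = +1, so C_{1,1} = +(60) = 60.

60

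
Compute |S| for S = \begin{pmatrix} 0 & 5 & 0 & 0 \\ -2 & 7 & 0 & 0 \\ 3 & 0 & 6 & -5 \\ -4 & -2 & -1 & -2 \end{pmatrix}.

S is block lower-triangular with a 2×2 block and a 2×2 block on the diagonal, so its determinant equals the product of the determinants of the diagonal blocks.
det of the 2×2 block = 10
det of the 2×2 block = -17
det = (10)·(-17) = -170

|S| = -170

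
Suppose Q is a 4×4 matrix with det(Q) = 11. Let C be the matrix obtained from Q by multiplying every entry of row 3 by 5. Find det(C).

Scaling one row by 5 multiplies the determinant by 5.
det(C) = (5)·(11) = 55

55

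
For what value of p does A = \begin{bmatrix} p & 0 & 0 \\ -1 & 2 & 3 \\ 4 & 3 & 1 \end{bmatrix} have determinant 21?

p = -3

Expanding along the column containing p, det(A) is linear in p: det(A) = (-7)·p + (0).
Set (-7)·p + (0) = 21  ⇒  (-7)·p = 21  ⇒  p = -3.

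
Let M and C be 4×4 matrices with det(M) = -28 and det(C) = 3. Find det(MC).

-84

det(MC) = det(M)·det(C) = (-28)·(3) = -84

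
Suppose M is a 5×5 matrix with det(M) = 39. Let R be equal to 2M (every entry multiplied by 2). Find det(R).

det(R) = 1248

For a 5×5 matrix, det(2M) = 2^5·det(M) = 32·det(M).
det(R) = (32)·(39) = 1248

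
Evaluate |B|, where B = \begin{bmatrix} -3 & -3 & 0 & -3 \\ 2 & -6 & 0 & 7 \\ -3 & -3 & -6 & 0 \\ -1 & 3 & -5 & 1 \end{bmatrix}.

Expand along column 3 (it has 2 zeros):
  + (-6) · M_33   where M_33 = det([-3 -3 -3; 2 -6 7; -1 3 1]) = 108
  − (-5) · M_43   where M_43 = det([-3 -3 -3; 2 -6 7; -3 -3 0]) = 72
det = (+1)·(-6)·(108) + (-1)·(-5)·(72) = -288

-288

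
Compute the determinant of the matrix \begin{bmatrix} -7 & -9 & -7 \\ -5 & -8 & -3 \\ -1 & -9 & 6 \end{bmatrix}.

Expand along row 1:
  + (-7) · |-8 -3; -9 6| = (-7)·(-48 − 27) = 525
  − (-9) · |-5 -3; -1 6| = −(-9)·(-30 − 3) = -297
  + (-7) · |-5 -8; -1 -9| = (-7)·(45 − 8) = -259
Sum: (525) + (-297) + (-259) = -31

-31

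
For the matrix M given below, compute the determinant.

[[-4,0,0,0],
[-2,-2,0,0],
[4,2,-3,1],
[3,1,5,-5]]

M is block lower-triangular with a 2×2 block and a 2×2 block on the diagonal, so its determinant equals the product of the determinants of the diagonal blocks.
det of the 2×2 block = 8
det of the 2×2 block = 10
det = (8)·(10) = 80

The determinant is 80.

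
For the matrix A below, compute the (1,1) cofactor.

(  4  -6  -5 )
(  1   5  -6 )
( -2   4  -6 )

Delete row 1 and column 1; the remaining 2×2 submatrix is [5 -6; 4 -6].
Its determinant is 5·(-6) − (-6)·4 = -6.
The cofactor carries sign (−1)^(1+1) = +1, so C_{1,1} = +(-6) = -6.

-6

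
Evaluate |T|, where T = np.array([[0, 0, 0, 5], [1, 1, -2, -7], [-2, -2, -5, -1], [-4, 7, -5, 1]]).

Expand along row 1 (it has 3 zeros):
  − (5) · M_14   where M_14 = det([1 1 -2; -2 -2 -5; -4 7 -5]) = 99
det = (-1)·(5)·(99) = -495

The determinant is -495.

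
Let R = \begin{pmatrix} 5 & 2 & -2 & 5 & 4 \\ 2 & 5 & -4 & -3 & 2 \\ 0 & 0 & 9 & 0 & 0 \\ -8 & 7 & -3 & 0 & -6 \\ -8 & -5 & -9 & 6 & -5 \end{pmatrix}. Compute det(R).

Expand along row 3 (it has 4 zeros):
  + (9) · M_33   where M_33 = det([5 2 5 4; 2 5 -3 2; -8 7 0 -6; -8 -5 6 -5]) = 807
det = (+1)·(9)·(807) = 7263

det(R) = 7263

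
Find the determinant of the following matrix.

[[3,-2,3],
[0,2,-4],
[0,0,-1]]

The matrix is upper triangular, so the determinant is the product of the diagonal entries:
det = (3) · (2) · (-1) = -6

The determinant is -6.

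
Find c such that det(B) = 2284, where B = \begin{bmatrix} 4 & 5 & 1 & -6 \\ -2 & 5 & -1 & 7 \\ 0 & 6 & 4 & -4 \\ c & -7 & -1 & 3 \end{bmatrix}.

8

Expanding along the column containing c, det(B) is linear in c: det(B) = (214)·c + (572).
Set (214)·c + (572) = 2284  ⇒  (214)·c = 1712  ⇒  c = 8.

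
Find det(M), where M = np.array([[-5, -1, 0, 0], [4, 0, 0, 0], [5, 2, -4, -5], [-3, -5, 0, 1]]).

The determinant is -16.

M is block lower-triangular with a 2×2 block and a 2×2 block on the diagonal, so its determinant equals the product of the determinants of the diagonal blocks.
det of the 2×2 block = 4
det of the 2×2 block = -4
det = (4)·(-4) = -16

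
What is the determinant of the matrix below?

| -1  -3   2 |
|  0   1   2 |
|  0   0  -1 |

Expand along column 1:
  + (-1) · |1 2; 0 -1| = (-1)·(-1 − 0) = 1

The determinant is 1.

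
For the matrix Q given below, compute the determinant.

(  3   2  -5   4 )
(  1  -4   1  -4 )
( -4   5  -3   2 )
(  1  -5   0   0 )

The determinant is 412.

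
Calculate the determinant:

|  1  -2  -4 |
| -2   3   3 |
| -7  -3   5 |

The determinant is -62.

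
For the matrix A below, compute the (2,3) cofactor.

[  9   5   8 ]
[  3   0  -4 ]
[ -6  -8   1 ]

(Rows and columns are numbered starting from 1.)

The cofactor is 42.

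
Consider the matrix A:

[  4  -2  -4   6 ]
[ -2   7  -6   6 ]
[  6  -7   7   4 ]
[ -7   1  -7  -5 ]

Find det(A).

|A| = 2118

Expand along row 1:
  + (4) · M_11   where M_11 = det([7 -6 6; -7 7 4; 1 -7 -5]) = 389
  − (-2) · M_12   where M_12 = det([-2 -6 6; 6 7 4; -7 -7 -5]) = 44
  + (-4) · M_13   where M_13 = det([-2 7 6; 6 -7 4; -7 1 -5]) = -306
  − (6) · M_14   where M_14 = det([-2 7 -6; 6 -7 7; -7 1 -7]) = 125
det = (+1)·(4)·(389) + (-1)·(-2)·(44) + (+1)·(-4)·(-306) + (-1)·(6)·(125) = 2118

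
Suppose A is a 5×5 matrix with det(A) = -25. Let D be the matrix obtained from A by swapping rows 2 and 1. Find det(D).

Swapping two rows multiplies the determinant by −1.
det(D) = (-1)·(-25) = 25

25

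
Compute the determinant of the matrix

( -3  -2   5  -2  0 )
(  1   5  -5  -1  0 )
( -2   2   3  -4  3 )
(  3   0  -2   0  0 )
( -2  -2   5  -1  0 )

Expand along column 5 (it has 4 zeros):
  + (3) · M_35   where M_35 = det([-3 -2 5 -2; 1 5 -5 -1; 3 0 -2 0; -2 -2 5 -1]) = -43
det = (+1)·(3)·(-43) = -129

-129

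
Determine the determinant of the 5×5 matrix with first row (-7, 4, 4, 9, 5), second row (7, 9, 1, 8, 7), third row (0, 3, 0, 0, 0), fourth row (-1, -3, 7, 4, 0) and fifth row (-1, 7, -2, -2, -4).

6321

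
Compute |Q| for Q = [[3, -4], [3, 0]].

det(Q) = 3·0 − (-4)·3 = 0 − (-12) = 12

12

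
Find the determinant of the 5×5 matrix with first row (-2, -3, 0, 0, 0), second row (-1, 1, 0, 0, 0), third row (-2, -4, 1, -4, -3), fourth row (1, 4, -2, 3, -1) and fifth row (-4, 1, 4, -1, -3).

The matrix is block lower-triangular with a 2×2 block and a 3×3 block on the diagonal, so its determinant equals the product of the determinants of the diagonal blocks.
det of the 2×2 block = -5
det of the 3×3 block = 60
det = (-5)·(60) = -300

-300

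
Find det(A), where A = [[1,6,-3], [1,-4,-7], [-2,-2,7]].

The determinant is 30.

Expand along row 1:
  + 1 · |-4 -7; -2 7| = 1·(-28 − 14) = -42
  − 6 · |1 -7; -2 7| = −6·(7 − 14) = 42
  + (-3) · |1 -4; -2 -2| = (-3)·(-2 − 8) = 30
Sum: (-42) + (42) + (30) = 30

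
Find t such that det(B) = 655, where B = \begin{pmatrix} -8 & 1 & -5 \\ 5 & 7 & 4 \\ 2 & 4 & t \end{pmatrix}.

t = -9

Expanding along the column containing t, det(B) is linear in t: det(B) = (-61)·t + (106).
Set (-61)·t + (106) = 655  ⇒  (-61)·t = 549  ⇒  t = -9.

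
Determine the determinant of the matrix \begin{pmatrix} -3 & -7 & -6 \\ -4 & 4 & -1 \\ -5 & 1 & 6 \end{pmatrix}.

-374

Expand along column 1:
  + (-3) · |4 -1; 1 6| = (-3)·(24 − (-1)) = -75
  − (-4) · |-7 -6; 1 6| = −(-4)·(-42 − (-6)) = -144
  + (-5) · |-7 -6; 4 -1| = (-5)·(7 − (-24)) = -155
Sum: (-75) + (-144) + (-155) = -374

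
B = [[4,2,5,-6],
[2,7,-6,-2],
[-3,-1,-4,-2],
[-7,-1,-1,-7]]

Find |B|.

det(B) = 1587

Expand along row 1:
  + (4) · M_11   where M_11 = det([7 -6 -2; -1 -4 -2; -1 -1 -7]) = 218
  − (2) · M_12   where M_12 = det([2 -6 -2; -3 -4 -2; -7 -1 -7]) = 144
  + (5) · M_13   where M_13 = det([2 7 -2; -3 -1 -2; -7 -1 -7]) = -31
  − (-6) · M_14   where M_14 = det([2 7 -6; -3 -1 -4; -7 -1 -1]) = 193
det = (+1)·(4)·(218) + (-1)·(2)·(144) + (+1)·(5)·(-31) + (-1)·(-6)·(193) = 1587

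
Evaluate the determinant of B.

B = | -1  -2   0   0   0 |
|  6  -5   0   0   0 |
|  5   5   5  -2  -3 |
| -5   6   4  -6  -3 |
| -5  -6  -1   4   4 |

|B| = -1088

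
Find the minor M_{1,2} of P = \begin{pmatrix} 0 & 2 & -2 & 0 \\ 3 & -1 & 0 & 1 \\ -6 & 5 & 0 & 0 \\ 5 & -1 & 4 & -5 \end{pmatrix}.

Delete row 1 and column 2; the remaining 3×3 submatrix is [3 0 1; -6 0 0; 5 4 -5].
Its determinant is -24.

-24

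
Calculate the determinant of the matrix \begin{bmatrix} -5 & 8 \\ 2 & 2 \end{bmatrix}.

det = (-5)·2 − 8·2 = -10 − 16 = -26

-26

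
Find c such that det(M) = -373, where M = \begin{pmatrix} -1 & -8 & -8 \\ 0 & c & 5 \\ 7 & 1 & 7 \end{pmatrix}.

Expanding along the column containing c, det(M) is linear in c: det(M) = (49)·c + (-275).
Set (49)·c + (-275) = -373  ⇒  (49)·c = -98  ⇒  c = -2.

-2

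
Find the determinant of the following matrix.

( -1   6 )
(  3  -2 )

-16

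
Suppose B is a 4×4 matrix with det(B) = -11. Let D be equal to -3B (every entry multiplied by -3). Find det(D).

For a 4×4 matrix, det(-3B) = (-3)^4·det(B) = 81·det(B).
det(D) = (81)·(-11) = -891

-891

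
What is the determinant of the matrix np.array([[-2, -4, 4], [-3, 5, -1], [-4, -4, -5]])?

230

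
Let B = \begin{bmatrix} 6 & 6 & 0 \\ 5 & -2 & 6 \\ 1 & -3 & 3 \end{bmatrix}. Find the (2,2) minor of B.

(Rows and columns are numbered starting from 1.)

18

Delete row 2 and column 2; the remaining 2×2 submatrix is [6 0; 1 3].
Its determinant is 6·3 − 0·1 = 18.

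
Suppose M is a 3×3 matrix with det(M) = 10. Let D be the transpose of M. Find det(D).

det(Mᵀ) = det(M).
det(D) = (1)·(10) = 10

|D| = 10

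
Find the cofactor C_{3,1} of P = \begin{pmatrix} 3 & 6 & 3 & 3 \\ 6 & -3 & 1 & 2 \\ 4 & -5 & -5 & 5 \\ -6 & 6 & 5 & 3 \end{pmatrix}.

-42

Delete row 3 and column 1; the remaining 3×3 submatrix is [6 3 3; -3 1 2; 6 5 3].
Its determinant is -42.
The cofactor carries sign (−1)^(3+1) = +1, so C_{3,1} = +(-42) = -42.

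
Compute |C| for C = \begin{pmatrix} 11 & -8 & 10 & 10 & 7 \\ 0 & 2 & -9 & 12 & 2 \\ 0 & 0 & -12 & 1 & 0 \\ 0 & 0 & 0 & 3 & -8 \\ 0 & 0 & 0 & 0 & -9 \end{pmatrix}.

C is upper triangular, so det(C) is the product of the diagonal entries:
det = (11) · (2) · (-12) · (3) · (-9) = 7128

7128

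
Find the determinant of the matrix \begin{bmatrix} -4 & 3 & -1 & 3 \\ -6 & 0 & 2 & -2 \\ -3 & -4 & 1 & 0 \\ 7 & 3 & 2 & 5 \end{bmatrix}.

The determinant is -720.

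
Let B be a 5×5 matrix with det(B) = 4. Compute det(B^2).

16

det(B^2) = (det B)^2 = (4)^2 = 16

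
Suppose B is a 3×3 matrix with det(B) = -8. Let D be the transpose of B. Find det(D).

det(Bᵀ) = det(B).
det(D) = (1)·(-8) = -8

|D| = -8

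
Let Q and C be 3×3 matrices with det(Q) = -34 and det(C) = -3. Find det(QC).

det(QC) = 102

det(QC) = det(Q)·det(C) = (-34)·(-3) = 102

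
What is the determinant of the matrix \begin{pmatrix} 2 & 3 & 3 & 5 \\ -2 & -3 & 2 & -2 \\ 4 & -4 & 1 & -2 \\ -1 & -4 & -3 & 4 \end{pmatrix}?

Expand along row 1:
  + (2) · M_11   where M_11 = det([-3 2 -2; -4 1 -2; -4 -3 4]) = 22
  − (3) · M_12   where M_12 = det([-2 2 -2; 4 1 -2; -1 -3 4]) = -2
  + (3) · M_13   where M_13 = det([-2 -3 -2; 4 -4 -2; -1 -4 4]) = 130
  − (5) · M_14   where M_14 = det([-2 -3 2; 4 -4 1; -1 -4 -3]) = -105
det = (+1)·(2)·(22) + (-1)·(3)·(-2) + (+1)·(3)·(130) + (-1)·(5)·(-105) = 965

The determinant is 965.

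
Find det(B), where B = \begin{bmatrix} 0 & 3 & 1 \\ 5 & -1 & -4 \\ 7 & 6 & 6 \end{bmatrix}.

-137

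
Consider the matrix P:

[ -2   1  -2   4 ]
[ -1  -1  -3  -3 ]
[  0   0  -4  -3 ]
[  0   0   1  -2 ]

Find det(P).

The determinant is 33.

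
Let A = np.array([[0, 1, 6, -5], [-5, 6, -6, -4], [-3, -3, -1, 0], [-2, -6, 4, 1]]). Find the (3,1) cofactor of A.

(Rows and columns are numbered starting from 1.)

178

Delete row 3 and column 1; the remaining 3×3 submatrix is [1 6 -5; 6 -6 -4; -6 4 1].
Its determinant is 178.
The cofactor carries sign (−1)^(3+1) = +1, so C_{3,1} = +(178) = 178.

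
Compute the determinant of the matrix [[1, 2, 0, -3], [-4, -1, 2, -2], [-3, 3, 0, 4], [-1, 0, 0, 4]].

-38

Expand along column 3 (it has 3 zeros):
  − (2) · M_23   where M_23 = det([1 2 -3; -3 3 4; -1 0 4]) = 19
det = (-1)·(2)·(19) = -38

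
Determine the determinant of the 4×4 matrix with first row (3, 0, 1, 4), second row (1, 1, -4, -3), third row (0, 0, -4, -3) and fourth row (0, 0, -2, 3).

-54

The matrix is block upper-triangular with a 2×2 block and a 2×2 block on the diagonal, so its determinant equals the product of the determinants of the diagonal blocks.
det of the 2×2 block = 3
det of the 2×2 block = -18
det = (3)·(-18) = -54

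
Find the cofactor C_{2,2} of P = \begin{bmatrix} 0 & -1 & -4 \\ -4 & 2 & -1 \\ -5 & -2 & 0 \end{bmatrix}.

Delete row 2 and column 2; the remaining 2×2 submatrix is [0 -4; -5 0].
Its determinant is 0·0 − (-4)·(-5) = -20.
The cofactor carries sign (−1)^(2+2) = +1, so C_{2,2} = +(-20) = -20.

-20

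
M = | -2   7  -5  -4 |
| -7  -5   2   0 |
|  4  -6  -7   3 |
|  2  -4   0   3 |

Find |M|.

det(M) = -507

Expand along row 2 (it has 1 zero):
  − (-7) · M_21   where M_21 = det([7 -5 -4; -6 -7 3; -4 0 3]) = -65
  + (-5) · M_22   where M_22 = det([-2 -5 -4; 4 -7 3; 2 0 3]) = 16
  − (2) · M_23   where M_23 = det([-2 7 -4; 4 -6 3; 2 -4 3]) = -14
det = (-1)·(-7)·(-65) + (+1)·(-5)·(16) + (-1)·(2)·(-14) = -507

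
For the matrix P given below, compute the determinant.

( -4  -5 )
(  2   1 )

6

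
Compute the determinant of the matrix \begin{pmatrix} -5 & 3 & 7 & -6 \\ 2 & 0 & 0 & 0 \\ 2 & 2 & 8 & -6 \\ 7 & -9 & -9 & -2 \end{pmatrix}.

Expand along row 2 (it has 3 zeros):
  − (2) · M_21   where M_21 = det([3 7 -6; 2 8 -6; -9 -9 -2]) = -128
det = (-1)·(2)·(-128) = 256

The determinant is 256.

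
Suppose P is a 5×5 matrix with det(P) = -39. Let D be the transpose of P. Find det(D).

det(Pᵀ) = det(P).
det(D) = (1)·(-39) = -39

|D| = -39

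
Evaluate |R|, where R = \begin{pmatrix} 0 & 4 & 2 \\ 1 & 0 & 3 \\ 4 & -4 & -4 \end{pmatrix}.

Expand along column 1:
  − 1 · |4 2; -4 -4| = −1·(-16 − (-8)) = 8
  + 4 · |4 2; 0 3| = 4·(12 − 0) = 48
Sum: (8) + (48) = 56

|R| = 56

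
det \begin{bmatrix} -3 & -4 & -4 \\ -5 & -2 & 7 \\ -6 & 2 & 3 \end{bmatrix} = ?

256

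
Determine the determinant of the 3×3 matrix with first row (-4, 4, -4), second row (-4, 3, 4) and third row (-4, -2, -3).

Expand along row 1:
  + (-4) · |3 4; -2 -3| = (-4)·(-9 − (-8)) = 4
  − 4 · |-4 4; -4 -3| = −4·(12 − (-16)) = -112
  + (-4) · |-4 3; -4 -2| = (-4)·(8 − (-12)) = -80
Sum: (4) + (-112) + (-80) = -188

The determinant is -188.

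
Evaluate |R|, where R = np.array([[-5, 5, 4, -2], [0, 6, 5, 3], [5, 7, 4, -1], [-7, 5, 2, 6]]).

Expand along row 2 (it has 1 zero):
  + (6) · M_22   where M_22 = det([-5 4 -2; 5 4 -1; -7 2 6]) = -298
  − (5) · M_23   where M_23 = det([-5 5 -2; 5 7 -1; -7 5 6]) = -498
  + (3) · M_24   where M_24 = det([-5 5 4; 5 7 4; -7 5 2]) = 136
det = (+1)·(6)·(-298) + (-1)·(5)·(-498) + (+1)·(3)·(136) = 1110

1110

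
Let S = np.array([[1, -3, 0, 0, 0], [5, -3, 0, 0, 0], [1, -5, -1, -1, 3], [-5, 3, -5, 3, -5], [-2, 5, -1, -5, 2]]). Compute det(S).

The determinant is 1056.

S is block lower-triangular with a 2×2 block and a 3×3 block on the diagonal, so its determinant equals the product of the determinants of the diagonal blocks.
det of the 2×2 block = 12
det of the 3×3 block = 88
det = (12)·(88) = 1056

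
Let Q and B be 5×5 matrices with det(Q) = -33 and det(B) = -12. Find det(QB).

det(QB) = 396

det(QB) = det(Q)·det(B) = (-33)·(-12) = 396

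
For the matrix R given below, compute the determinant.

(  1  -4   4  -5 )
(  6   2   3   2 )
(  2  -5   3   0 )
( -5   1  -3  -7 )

The determinant is 306.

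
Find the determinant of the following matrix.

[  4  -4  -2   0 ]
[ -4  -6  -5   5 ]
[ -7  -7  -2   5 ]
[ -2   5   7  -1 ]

Expand along row 1 (it has 1 zero):
  + (4) · M_11   where M_11 = det([-6 -5 5; -7 -2 5; 5 7 -1]) = -87
  − (-4) · M_12   where M_12 = det([-4 -5 5; -7 -2 5; -2 7 -1]) = -48
  + (-2) · M_13   where M_13 = det([-4 -6 5; -7 -7 5; -2 5 -1]) = -71
det = (+1)·(4)·(-87) + (-1)·(-4)·(-48) + (+1)·(-2)·(-71) = -398

-398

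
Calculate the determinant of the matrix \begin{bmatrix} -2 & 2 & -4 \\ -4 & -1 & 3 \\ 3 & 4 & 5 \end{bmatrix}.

144

Expand along row 1:
  + (-2) · |-1 3; 4 5| = (-2)·(-5 − 12) = 34
  − 2 · |-4 3; 3 5| = −2·(-20 − 9) = 58
  + (-4) · |-4 -1; 3 4| = (-4)·(-16 − (-3)) = 52
Sum: (34) + (58) + (52) = 144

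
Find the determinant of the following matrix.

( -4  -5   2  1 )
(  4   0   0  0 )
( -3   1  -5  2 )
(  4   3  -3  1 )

Expand along row 2 (it has 3 zeros):
  − (4) · M_21   where M_21 = det([-5 2 1; 1 -5 2; 3 -3 1]) = 17
det = (-1)·(4)·(17) = -68

-68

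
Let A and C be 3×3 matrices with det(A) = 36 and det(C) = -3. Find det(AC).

det(AC) = det(A)·det(C) = (36)·(-3) = -108

|AC| = -108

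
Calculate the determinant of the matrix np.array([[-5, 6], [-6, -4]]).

det = (-5)·(-4) − 6·(-6) = 20 − (-36) = 56

56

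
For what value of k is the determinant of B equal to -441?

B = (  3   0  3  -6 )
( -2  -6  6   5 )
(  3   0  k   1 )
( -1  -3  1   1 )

-4

Expanding along the row containing k, det(B) is linear in k: det(B) = (27)·k + (-333).
Set (27)·k + (-333) = -441  ⇒  (27)·k = -108  ⇒  k = -4.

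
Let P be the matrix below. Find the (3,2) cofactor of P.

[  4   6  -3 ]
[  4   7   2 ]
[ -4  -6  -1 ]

-20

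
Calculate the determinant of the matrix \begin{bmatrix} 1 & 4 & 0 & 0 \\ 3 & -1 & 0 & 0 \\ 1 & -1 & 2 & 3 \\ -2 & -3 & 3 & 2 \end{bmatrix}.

65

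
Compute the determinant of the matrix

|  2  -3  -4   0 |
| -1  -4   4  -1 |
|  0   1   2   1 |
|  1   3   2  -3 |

Expand along row 1 (it has 1 zero):
  + (2) · M_11   where M_11 = det([-4 4 -1; 1 2 1; 3 2 -3]) = 60
  − (-3) · M_12   where M_12 = det([-1 4 -1; 0 2 1; 1 2 -3]) = 14
  + (-4) · M_13   where M_13 = det([-1 -4 -1; 0 1 1; 1 3 -3]) = 3
det = (+1)·(2)·(60) + (-1)·(-3)·(14) + (+1)·(-4)·(3) = 150

The determinant is 150.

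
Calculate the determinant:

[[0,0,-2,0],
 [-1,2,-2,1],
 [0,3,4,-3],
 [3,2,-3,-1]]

60

Expand along row 1 (it has 3 zeros):
  + (-2) · M_13   where M_13 = det([-1 2 1; 0 3 -3; 3 2 -1]) = -30
det = (+1)·(-2)·(-30) = 60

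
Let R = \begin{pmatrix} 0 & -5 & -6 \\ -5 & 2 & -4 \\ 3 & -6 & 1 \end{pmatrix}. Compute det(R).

|R| = -109

Expand along column 1:
  − (-5) · |-5 -6; -6 1| = −(-5)·(-5 − 36) = -205
  + 3 · |-5 -6; 2 -4| = 3·(20 − (-12)) = 96
Sum: (-205) + (96) = -109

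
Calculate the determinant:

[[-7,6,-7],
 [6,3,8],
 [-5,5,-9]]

The determinant is 238.

Expand along row 1:
  + (-7) · |3 8; 5 -9| = (-7)·(-27 − 40) = 469
  − 6 · |6 8; -5 -9| = −6·(-54 − (-40)) = 84
  + (-7) · |6 3; -5 5| = (-7)·(30 − (-15)) = -315
Sum: (469) + (84) + (-315) = 238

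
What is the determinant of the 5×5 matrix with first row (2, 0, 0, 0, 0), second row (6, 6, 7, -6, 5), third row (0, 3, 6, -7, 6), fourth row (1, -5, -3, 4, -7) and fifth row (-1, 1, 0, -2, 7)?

242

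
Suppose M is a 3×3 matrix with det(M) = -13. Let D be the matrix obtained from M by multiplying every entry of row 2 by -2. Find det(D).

Scaling one row by -2 multiplies the determinant by -2.
det(D) = (-2)·(-13) = 26

det(D) = 26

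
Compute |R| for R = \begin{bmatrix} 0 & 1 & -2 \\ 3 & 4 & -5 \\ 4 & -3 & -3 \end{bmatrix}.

|R| = 39

Expand along column 1:
  − 3 · |1 -2; -3 -3| = −3·(-3 − 6) = 27
  + 4 · |1 -2; 4 -5| = 4·(-5 − (-8)) = 12
Sum: (27) + (12) = 39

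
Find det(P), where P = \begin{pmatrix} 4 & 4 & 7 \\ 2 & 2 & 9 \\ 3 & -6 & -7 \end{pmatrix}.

198

Expand along column 1:
  + 4 · |2 9; -6 -7| = 4·(-14 − (-54)) = 160
  − 2 · |4 7; -6 -7| = −2·(-28 − (-42)) = -28
  + 3 · |4 7; 2 9| = 3·(36 − 14) = 66
Sum: (160) + (-28) + (66) = 198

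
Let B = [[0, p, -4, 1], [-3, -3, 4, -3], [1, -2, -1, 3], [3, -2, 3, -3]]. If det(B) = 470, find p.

-4

Expanding along the row containing p, det(B) is linear in p: det(B) = (-48)·p + (278).
Set (-48)·p + (278) = 470  ⇒  (-48)·p = 192  ⇒  p = -4.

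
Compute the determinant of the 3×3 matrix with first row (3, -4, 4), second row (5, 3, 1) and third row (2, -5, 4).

The determinant is -1.

Expand along row 1:
  + 3 · |3 1; -5 4| = 3·(12 − (-5)) = 51
  − (-4) · |5 1; 2 4| = −(-4)·(20 − 2) = 72
  + 4 · |5 3; 2 -5| = 4·(-25 − 6) = -124
Sum: (51) + (72) + (-124) = -1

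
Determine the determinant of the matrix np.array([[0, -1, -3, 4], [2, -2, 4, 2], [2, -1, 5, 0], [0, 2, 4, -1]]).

-20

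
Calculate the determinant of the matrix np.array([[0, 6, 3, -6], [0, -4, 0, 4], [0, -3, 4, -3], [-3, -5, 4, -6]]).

Expand along column 1 (it has 3 zeros):
  − (-3) · M_41   where M_41 = det([6 3 -6; -4 0 4; -3 4 -3]) = -72
det = (-1)·(-3)·(-72) = -216

The determinant is -216.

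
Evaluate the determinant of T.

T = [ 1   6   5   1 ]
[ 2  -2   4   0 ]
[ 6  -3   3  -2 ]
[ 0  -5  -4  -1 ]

|T| = 22

Expand along row 2 (it has 1 zero):
  − (2) · M_21   where M_21 = det([6 5 1; -3 3 -2; -5 -4 -1]) = -4
  + (-2) · M_22   where M_22 = det([1 5 1; 6 3 -2; 0 -4 -1]) = -5
  − (4) · M_23   where M_23 = det([1 6 1; 6 -3 -2; 0 -5 -1]) = -1
det = (-1)·(2)·(-4) + (+1)·(-2)·(-5) + (-1)·(4)·(-1) = 22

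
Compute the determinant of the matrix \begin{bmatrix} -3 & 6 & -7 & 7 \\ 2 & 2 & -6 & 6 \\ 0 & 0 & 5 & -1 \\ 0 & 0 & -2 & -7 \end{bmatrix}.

The matrix is block upper-triangular with a 2×2 block and a 2×2 block on the diagonal, so its determinant equals the product of the determinants of the diagonal blocks.
det of the 2×2 block = -18
det of the 2×2 block = -37
det = (-18)·(-37) = 666

666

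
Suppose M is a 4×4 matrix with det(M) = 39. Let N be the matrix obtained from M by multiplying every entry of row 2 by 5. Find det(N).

det(N) = 195

Scaling one row by 5 multiplies the determinant by 5.
det(N) = (5)·(39) = 195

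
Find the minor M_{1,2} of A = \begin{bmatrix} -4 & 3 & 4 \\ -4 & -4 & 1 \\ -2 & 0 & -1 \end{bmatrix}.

Delete row 1 and column 2; the remaining 2×2 submatrix is [-4 1; -2 -1].
Its determinant is (-4)·(-1) − 1·(-2) = 6.

6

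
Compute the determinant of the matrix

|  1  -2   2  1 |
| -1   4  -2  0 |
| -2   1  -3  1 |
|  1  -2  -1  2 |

Expand along row 2 (it has 1 zero):
  − (-1) · M_21   where M_21 = det([-2 2 1; 1 -3 1; -2 -1 2]) = -5
  + (4) · M_22   where M_22 = det([1 2 1; -2 -3 1; 1 -1 2]) = 10
  − (-2) · M_23   where M_23 = det([1 -2 1; -2 1 1; 1 -2 2]) = -3
det = (-1)·(-1)·(-5) + (+1)·(4)·(10) + (-1)·(-2)·(-3) = 29

The determinant is 29.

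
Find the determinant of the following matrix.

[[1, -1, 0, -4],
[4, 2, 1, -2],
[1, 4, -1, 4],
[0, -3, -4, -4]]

Expand along row 1 (it has 1 zero):
  + (1) · M_11   where M_11 = det([2 1 -2; 4 -1 4; -3 -4 -4]) = 82
  − (-1) · M_12   where M_12 = det([4 1 -2; 1 -1 4; 0 -4 -4]) = 92
  − (-4) · M_14   where M_14 = det([4 2 1; 1 4 -1; 0 -3 -4]) = -71
det = (+1)·(1)·(82) + (-1)·(-1)·(92) + (-1)·(-4)·(-71) = -110

-110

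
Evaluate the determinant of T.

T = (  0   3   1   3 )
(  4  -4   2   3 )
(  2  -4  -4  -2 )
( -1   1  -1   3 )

Expand along row 1 (it has 1 zero):
  − (3) · M_12   where M_12 = det([4 2 3; 2 -4 -2; -1 -1 3]) = -82
  + (1) · M_13   where M_13 = det([4 -4 3; 2 -4 -2; -1 1 3]) = -30
  − (3) · M_14   where M_14 = det([4 -4 2; 2 -4 -4; -1 1 -1]) = 4
det = (-1)·(3)·(-82) + (+1)·(1)·(-30) + (-1)·(3)·(4) = 204

The determinant is 204.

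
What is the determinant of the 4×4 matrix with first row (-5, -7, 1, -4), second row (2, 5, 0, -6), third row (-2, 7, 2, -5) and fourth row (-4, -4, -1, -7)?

Expand along row 2 (it has 1 zero):
  − (2) · M_21   where M_21 = det([-7 1 -4; 7 2 -5; -4 -1 -7]) = 198
  + (5) · M_22   where M_22 = det([-5 1 -4; -2 2 -5; -4 -1 -7]) = 61
  + (-6) · M_24   where M_24 = det([-5 -7 1; -2 7 2; -4 -4 -1]) = 101
det = (-1)·(2)·(198) + (+1)·(5)·(61) + (+1)·(-6)·(101) = -697

The determinant is -697.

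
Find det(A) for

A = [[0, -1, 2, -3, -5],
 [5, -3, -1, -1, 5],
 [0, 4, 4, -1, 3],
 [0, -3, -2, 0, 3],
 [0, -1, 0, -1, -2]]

|A| = 70

Expand along column 1 (it has 4 zeros):
  − (5) · M_21   where M_21 = det([-1 2 -3 -5; 4 4 -1 3; -3 -2 0 3; -1 0 -1 -2]) = -14
det = (-1)·(5)·(-14) = 70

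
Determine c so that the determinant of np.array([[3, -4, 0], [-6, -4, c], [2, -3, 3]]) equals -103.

Expanding along the row containing c, det(A) is linear in c: det(A) = (1)·c + (-108).
Set (1)·c + (-108) = -103  ⇒  (1)·c = 5  ⇒  c = 5.

5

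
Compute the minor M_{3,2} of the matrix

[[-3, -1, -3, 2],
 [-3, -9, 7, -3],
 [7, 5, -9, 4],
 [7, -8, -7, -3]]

Delete row 3 and column 2; the remaining 3×3 submatrix is [-3 -3 2; -3 7 -3; 7 -7 -3].
Its determinant is 160.

The minor is 160.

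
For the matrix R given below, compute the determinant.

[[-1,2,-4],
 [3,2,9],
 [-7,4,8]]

|R| = -258

Expand along column 1:
  + (-1) · |2 9; 4 8| = (-1)·(16 − 36) = 20
  − 3 · |2 -4; 4 8| = −3·(16 − (-16)) = -96
  + (-7) · |2 -4; 2 9| = (-7)·(18 − (-8)) = -182
Sum: (20) + (-96) + (-182) = -258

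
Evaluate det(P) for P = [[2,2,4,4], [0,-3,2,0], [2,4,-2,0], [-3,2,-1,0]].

-32

Expand along column 4 (it has 3 zeros):
  − (4) · M_14   where M_14 = det([0 -3 2; 2 4 -2; -3 2 -1]) = 8
det = (-1)·(4)·(8) = -32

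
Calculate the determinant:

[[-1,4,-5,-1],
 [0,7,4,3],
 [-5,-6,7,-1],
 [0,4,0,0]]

320

Expand along row 4 (it has 3 zeros):
  + (4) · M_42   where M_42 = det([-1 -5 -1; 0 4 3; -5 7 -1]) = 80
det = (+1)·(4)·(80) = 320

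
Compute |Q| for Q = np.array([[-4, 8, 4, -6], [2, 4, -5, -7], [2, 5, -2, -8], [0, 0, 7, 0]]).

The determinant is 56.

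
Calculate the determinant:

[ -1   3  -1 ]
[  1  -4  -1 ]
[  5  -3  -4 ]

Expand along row 1:
  + (-1) · |-4 -1; -3 -4| = (-1)·(16 − 3) = -13
  − 3 · |1 -1; 5 -4| = −3·(-4 − (-5)) = -3
  + (-1) · |1 -4; 5 -3| = (-1)·(-3 − (-20)) = -17
Sum: (-13) + (-3) + (-17) = -33

-33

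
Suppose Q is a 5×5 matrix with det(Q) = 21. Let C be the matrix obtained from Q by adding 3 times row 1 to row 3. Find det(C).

The determinant is 21.

Adding a multiple of one row to another leaves the determinant unchanged.
det(C) = (1)·(21) = 21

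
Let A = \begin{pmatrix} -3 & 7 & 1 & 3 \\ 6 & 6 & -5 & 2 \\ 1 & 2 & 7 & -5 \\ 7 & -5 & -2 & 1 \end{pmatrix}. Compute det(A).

Expand along row 1:
  + (-3) · M_11   where M_11 = det([6 -5 2; 2 7 -5; -5 -2 1]) = -71
  − (7) · M_12   where M_12 = det([6 -5 2; 1 7 -5; 7 -2 1]) = 60
  + (1) · M_13   where M_13 = det([6 6 2; 1 2 -5; 7 -5 1]) = -392
  − (3) · M_14   where M_14 = det([6 6 -5; 1 2 7; 7 -5 -2]) = 587
det = (+1)·(-3)·(-71) + (-1)·(7)·(60) + (+1)·(1)·(-392) + (-1)·(3)·(587) = -2360

-2360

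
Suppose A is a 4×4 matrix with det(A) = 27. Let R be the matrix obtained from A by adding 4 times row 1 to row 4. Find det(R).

Adding a multiple of one row to another leaves the determinant unchanged.
det(R) = (1)·(27) = 27

det(R) = 27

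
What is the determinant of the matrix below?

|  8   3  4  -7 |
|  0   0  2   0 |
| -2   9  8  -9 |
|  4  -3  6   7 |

-864

Expand along row 2 (it has 3 zeros):
  − (2) · M_23   where M_23 = det([8 3 -7; -2 9 -9; 4 -3 7]) = 432
det = (-1)·(2)·(432) = -864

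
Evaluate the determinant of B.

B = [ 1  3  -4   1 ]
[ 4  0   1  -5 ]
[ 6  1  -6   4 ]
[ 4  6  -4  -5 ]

123

Expand along row 2 (it has 1 zero):
  − (4) · M_21   where M_21 = det([3 -4 1; 1 -6 4; 6 -4 -5]) = 54
  − (1) · M_23   where M_23 = det([1 3 1; 6 1 4; 4 6 -5]) = 141
  + (-5) · M_24   where M_24 = det([1 3 -4; 6 1 -6; 4 6 -4]) = -96
det = (-1)·(4)·(54) + (-1)·(1)·(141) + (+1)·(-5)·(-96) = 123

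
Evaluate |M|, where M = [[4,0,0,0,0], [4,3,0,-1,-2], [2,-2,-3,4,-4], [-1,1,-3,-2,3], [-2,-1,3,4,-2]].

Expand along row 1 (it has 4 zeros):
  + (4) · M_11   where M_11 = det([3 0 -1 -2; -2 -3 4 -4; 1 -3 -2 3; -1 3 4 -2]) = 207
det = (+1)·(4)·(207) = 828

|M| = 828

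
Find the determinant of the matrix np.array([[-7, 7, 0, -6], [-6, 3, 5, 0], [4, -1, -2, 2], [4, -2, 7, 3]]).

-617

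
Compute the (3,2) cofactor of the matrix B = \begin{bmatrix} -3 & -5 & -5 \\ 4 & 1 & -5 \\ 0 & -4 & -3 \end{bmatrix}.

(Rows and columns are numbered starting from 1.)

-35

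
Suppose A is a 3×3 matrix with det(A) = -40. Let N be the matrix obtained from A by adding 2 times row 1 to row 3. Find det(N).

Adding a multiple of one row to another leaves the determinant unchanged.
det(N) = (1)·(-40) = -40

The determinant is -40.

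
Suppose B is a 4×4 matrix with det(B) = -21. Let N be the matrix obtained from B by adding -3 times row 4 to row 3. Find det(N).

Adding a multiple of one row to another leaves the determinant unchanged.
det(N) = (1)·(-21) = -21

The determinant is -21.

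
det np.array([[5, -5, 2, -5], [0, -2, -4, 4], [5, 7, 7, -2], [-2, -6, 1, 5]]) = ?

Expand along row 2 (it has 1 zero):
  + (-2) · M_22   where M_22 = det([5 2 -5; 5 7 -2; -2 1 5]) = 48
  − (-4) · M_23   where M_23 = det([5 -5 -5; 5 7 -2; -2 -6 5]) = 300
  + (4) · M_24   where M_24 = det([5 -5 2; 5 7 7; -2 -6 1]) = 308
det = (+1)·(-2)·(48) + (-1)·(-4)·(300) + (+1)·(4)·(308) = 2336

2336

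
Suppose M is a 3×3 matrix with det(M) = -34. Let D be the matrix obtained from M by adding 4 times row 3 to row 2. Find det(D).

Adding a multiple of one row to another leaves the determinant unchanged.
det(D) = (1)·(-34) = -34

|D| = -34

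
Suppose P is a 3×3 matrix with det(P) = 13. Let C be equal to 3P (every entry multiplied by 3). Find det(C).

For a 3×3 matrix, det(3P) = 3^3·det(P) = 27·det(P).
det(C) = (27)·(13) = 351

det(C) = 351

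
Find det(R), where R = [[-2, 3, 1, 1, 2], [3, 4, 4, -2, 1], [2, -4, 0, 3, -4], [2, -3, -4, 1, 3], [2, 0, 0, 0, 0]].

286

Expand along row 5 (it has 4 zeros):
  + (2) · M_51   where M_51 = det([3 1 1 2; 4 4 -2 1; -4 0 3 -4; -3 -4 1 3]) = 143
det = (+1)·(2)·(143) = 286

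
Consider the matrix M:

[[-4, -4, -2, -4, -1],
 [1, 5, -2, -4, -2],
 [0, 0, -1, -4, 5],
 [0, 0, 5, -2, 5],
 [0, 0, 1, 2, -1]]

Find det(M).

M is block upper-triangular with a 2×2 block and a 3×3 block on the diagonal, so its determinant equals the product of the determinants of the diagonal blocks.
det of the 2×2 block = -16
det of the 3×3 block = 28
det = (-16)·(28) = -448

det(M) = -448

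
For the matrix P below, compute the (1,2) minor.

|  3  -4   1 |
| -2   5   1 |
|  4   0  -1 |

Delete row 1 and column 2; the remaining 2×2 submatrix is [-2 1; 4 -1].
Its determinant is (-2)·(-1) − 1·4 = -2.

The minor is -2.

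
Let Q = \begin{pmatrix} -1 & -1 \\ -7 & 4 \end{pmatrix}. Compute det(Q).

det(Q) = -11

det(Q) = (-1)·4 − (-1)·(-7) = -4 − 7 = -11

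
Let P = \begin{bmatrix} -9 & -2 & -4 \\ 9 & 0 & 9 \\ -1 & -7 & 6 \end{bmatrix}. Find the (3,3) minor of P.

18

Delete row 3 and column 3; the remaining 2×2 submatrix is [-9 -2; 9 0].
Its determinant is (-9)·0 − (-2)·9 = 18.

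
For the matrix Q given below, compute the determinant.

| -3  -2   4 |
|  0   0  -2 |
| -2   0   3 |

Expand along row 2:
  − (-2) · |-3 -2; -2 0| = −(-2)·(0 − 4) = -8

The determinant is -8.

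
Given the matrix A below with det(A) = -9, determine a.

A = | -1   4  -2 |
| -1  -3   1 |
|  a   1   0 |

6

Expanding along the row containing a, det(A) is linear in a: det(A) = (-2)·a + (3).
Set (-2)·a + (3) = -9  ⇒  (-2)·a = -12  ⇒  a = 6.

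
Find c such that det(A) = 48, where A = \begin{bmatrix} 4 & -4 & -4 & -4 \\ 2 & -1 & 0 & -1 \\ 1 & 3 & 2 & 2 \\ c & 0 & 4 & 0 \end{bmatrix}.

Expanding along the column containing c, det(A) is linear in c: det(A) = (-4)·c + (16).
Set (-4)·c + (16) = 48  ⇒  (-4)·c = 32  ⇒  c = -8.

-8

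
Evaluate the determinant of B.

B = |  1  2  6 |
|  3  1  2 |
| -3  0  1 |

Expand along row 3:
  + (-3) · |2 6; 1 2| = (-3)·(4 − 6) = 6
  + 1 · |1 2; 3 1| = 1·(1 − 6) = -5
Sum: (6) + (-5) = 1

det(B) = 1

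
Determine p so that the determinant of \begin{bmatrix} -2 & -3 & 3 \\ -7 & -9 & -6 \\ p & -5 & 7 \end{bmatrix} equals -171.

Expanding along the row containing p, det(M) is linear in p: det(M) = (45)·p + (144).
Set (45)·p + (144) = -171  ⇒  (45)·p = -315  ⇒  p = -7.

-7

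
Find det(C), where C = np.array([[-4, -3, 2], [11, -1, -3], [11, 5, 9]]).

det(C) = 504

Expand along column 1:
  + (-4) · |-1 -3; 5 9| = (-4)·(-9 − (-15)) = -24
  − 11 · |-3 2; 5 9| = −11·(-27 − 10) = 407
  + 11 · |-3 2; -1 -3| = 11·(9 − (-2)) = 121
Sum: (-24) + (407) + (121) = 504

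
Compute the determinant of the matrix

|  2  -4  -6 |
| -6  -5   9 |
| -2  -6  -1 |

Expand along row 1:
  + 2 · |-5 9; -6 -1| = 2·(5 − (-54)) = 118
  − (-4) · |-6 9; -2 -1| = −(-4)·(6 − (-18)) = 96
  + (-6) · |-6 -5; -2 -6| = (-6)·(36 − 10) = -156
Sum: (118) + (96) + (-156) = 58

58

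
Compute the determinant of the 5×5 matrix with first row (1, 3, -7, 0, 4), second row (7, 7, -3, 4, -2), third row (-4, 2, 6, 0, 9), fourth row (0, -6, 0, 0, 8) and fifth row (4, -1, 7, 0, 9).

The determinant is -23832.

Expand along column 4 (it has 4 zeros):
  + (4) · M_24   where M_24 = det([1 3 -7 4; -4 2 6 9; 0 -6 0 8; 4 -1 7 9]) = -5958
det = (+1)·(4)·(-5958) = -23832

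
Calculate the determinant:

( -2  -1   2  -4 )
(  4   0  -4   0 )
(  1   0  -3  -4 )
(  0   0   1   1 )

Expand along column 2 (it has 3 zeros):
  − (-1) · M_12   where M_12 = det([4 -4 0; 1 -3 -4; 0 1 1]) = 8
det = (-1)·(-1)·(8) = 8

The determinant is 8.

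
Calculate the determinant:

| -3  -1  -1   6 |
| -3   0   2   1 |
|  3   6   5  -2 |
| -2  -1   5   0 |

393

Expand along row 2 (it has 1 zero):
  − (-3) · M_21   where M_21 = det([-1 -1 6; 6 5 -2; -1 5 0]) = 198
  − (2) · M_23   where M_23 = det([-3 -1 6; 3 6 -2; -2 -1 0]) = 56
  + (1) · M_24   where M_24 = det([-3 -1 -1; 3 6 5; -2 -1 5]) = -89
det = (-1)·(-3)·(198) + (-1)·(2)·(56) + (+1)·(1)·(-89) = 393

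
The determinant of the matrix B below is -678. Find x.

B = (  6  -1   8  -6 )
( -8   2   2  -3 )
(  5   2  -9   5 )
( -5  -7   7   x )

4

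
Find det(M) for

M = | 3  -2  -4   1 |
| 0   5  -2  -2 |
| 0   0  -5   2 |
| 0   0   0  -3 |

det(M) = 225

M is upper triangular, so det(M) is the product of the diagonal entries:
det = (3) · (5) · (-5) · (-3) = 225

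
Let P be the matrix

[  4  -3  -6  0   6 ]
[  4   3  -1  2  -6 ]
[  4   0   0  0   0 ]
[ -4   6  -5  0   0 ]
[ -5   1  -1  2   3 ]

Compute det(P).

The determinant is -3192.

Expand along row 3 (it has 4 zeros):
  + (4) · M_31   where M_31 = det([-3 -6 0 6; 3 -1 2 -6; 6 -5 0 0; 1 -1 2 3]) = -798
det = (+1)·(4)·(-798) = -3192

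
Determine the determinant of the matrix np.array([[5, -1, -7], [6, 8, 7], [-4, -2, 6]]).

Expand along row 1:
  + 5 · |8 7; -2 6| = 5·(48 − (-14)) = 310
  − (-1) · |6 7; -4 6| = −(-1)·(36 − (-28)) = 64
  + (-7) · |6 8; -4 -2| = (-7)·(-12 − (-32)) = -140
Sum: (310) + (64) + (-140) = 234

234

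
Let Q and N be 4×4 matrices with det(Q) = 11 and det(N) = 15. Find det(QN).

165

det(QN) = det(Q)·det(N) = (11)·(15) = 165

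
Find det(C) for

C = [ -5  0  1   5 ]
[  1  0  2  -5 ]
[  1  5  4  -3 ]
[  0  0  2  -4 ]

Expand along column 2 (it has 3 zeros):
  − (5) · M_32   where M_32 = det([-5 1 5; 1 2 -5; 0 2 -4]) = 4
det = (-1)·(5)·(4) = -20

The determinant is -20.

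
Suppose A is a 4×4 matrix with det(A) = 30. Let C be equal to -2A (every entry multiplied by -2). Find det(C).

For a 4×4 matrix, det(-2A) = (-2)^4·det(A) = 16·det(A).
det(C) = (16)·(30) = 480

480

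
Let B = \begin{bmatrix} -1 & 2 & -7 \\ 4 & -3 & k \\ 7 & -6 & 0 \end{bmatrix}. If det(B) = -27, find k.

-6

Expanding along the row containing k, det(B) is linear in k: det(B) = (8)·k + (21).
Set (8)·k + (21) = -27  ⇒  (8)·k = -48  ⇒  k = -6.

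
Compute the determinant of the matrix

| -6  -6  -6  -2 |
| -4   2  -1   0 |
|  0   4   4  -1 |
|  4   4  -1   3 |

Expand along row 2 (it has 1 zero):
  − (-4) · M_21   where M_21 = det([-6 -6 -2; 4 4 -1; 4 -1 3]) = 70
  + (2) · M_22   where M_22 = det([-6 -6 -2; 0 4 -1; 4 -1 3]) = -10
  − (-1) · M_23   where M_23 = det([-6 -6 -2; 0 4 -1; 4 4 3]) = -40
det = (-1)·(-4)·(70) + (+1)·(2)·(-10) + (-1)·(-1)·(-40) = 220

220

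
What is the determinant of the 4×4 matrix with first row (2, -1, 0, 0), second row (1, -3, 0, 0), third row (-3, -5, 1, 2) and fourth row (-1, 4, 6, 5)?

35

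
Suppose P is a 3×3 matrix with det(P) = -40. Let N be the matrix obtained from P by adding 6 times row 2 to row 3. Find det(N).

-40

Adding a multiple of one row to another leaves the determinant unchanged.
det(N) = (1)·(-40) = -40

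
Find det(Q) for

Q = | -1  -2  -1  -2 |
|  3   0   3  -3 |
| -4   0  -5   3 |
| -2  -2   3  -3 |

Expand along column 2 (it has 2 zeros):
  − (-2) · M_12   where M_12 = det([3 3 -3; -4 -5 3; -2 3 -3]) = 30
  + (-2) · M_42   where M_42 = det([-1 -1 -2; 3 3 -3; -4 -5 3]) = 9
det = (-1)·(-2)·(30) + (+1)·(-2)·(9) = 42

42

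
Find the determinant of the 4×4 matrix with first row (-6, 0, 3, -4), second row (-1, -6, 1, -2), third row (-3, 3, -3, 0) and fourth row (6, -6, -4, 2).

174

Expand along row 1 (it has 1 zero):
  + (-6) · M_11   where M_11 = det([-6 1 -2; 3 -3 0; -6 -4 2]) = 90
  + (3) · M_13   where M_13 = det([-1 -6 -2; -3 3 0; 6 -6 2]) = -42
  − (-4) · M_14   where M_14 = det([-1 -6 1; -3 3 -3; 6 -6 -4]) = 210
det = (+1)·(-6)·(90) + (+1)·(3)·(-42) + (-1)·(-4)·(210) = 174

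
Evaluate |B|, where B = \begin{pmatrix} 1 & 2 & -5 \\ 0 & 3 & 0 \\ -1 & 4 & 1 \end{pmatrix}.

|B| = -12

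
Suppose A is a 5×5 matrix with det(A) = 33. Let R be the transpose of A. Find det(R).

det(Aᵀ) = det(A).
det(R) = (1)·(33) = 33

33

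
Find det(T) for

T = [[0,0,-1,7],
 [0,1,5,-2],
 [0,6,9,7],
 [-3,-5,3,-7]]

Expand along column 1 (it has 3 zeros):
  − (-3) · M_41   where M_41 = det([0 -1 7; 1 5 -2; 6 9 7]) = -128
det = (-1)·(-3)·(-128) = -384

-384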